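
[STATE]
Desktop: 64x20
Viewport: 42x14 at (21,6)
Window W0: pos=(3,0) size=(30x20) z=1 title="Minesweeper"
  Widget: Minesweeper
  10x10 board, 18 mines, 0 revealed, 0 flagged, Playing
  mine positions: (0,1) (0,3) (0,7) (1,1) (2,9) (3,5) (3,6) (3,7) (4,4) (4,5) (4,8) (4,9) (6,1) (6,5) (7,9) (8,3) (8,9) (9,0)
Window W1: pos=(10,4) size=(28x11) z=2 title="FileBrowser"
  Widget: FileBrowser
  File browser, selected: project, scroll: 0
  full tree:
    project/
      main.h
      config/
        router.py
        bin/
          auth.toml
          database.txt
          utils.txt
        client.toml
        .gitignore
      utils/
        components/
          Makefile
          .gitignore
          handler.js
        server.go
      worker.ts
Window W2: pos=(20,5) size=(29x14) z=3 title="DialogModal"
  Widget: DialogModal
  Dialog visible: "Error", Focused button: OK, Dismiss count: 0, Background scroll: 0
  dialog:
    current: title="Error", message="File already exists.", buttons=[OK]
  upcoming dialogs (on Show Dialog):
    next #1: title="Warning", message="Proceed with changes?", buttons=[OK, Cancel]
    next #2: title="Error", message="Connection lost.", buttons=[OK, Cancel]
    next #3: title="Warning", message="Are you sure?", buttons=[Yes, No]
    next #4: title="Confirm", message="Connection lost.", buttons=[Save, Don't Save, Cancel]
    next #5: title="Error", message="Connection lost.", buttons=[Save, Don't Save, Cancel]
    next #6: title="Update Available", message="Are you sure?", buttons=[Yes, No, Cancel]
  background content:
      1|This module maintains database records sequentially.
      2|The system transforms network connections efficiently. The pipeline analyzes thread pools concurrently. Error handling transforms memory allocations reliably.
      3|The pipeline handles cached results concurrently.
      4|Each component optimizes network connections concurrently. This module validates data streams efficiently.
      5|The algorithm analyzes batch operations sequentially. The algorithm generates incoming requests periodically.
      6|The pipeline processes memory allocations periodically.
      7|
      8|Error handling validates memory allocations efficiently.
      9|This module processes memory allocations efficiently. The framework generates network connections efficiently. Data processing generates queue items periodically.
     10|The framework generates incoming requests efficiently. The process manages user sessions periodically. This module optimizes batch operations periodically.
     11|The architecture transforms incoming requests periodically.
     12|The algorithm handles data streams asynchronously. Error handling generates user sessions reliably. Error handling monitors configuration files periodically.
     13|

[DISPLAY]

 DialogModal               ┃              
───────────────────────────┨              
This module maintains datab┃              
The system transforms netwo┃              
Th┌─────────────────────┐ed┃              
Ea│        Error        │ne┃              
Th│ File already exists.│tc┃              
Th│         [OK]        │mo┃              
  └─────────────────────┘  ┃              
Error handling validates me┃              
This module processes memor┃              
The framework generates inc┃              
━━━━━━━━━━━━━━━━━━━━━━━━━━━┛              
━━━━━━━━━━━┛                              


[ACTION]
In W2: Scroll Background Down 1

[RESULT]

 DialogModal               ┃              
───────────────────────────┨              
The system transforms netwo┃              
The pipeline handles cached┃              
Ea┌─────────────────────┐ne┃              
Th│        Error        │tc┃              
Th│ File already exists.│mo┃              
  │         [OK]        │  ┃              
Er└─────────────────────┘me┃              
This module processes memor┃              
The framework generates inc┃              
The architecture transforms┃              
━━━━━━━━━━━━━━━━━━━━━━━━━━━┛              
━━━━━━━━━━━┛                              


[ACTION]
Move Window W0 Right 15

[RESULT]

 DialogModal               ┃              
───────────────────────────┨              
The system transforms netwo┃              
The pipeline handles cached┃              
Ea┌─────────────────────┐ne┃              
Th│        Error        │tc┃              
Th│ File already exists.│mo┃              
  │         [OK]        │  ┃              
Er└─────────────────────┘me┃              
This module processes memor┃              
The framework generates inc┃              
The architecture transforms┃              
━━━━━━━━━━━━━━━━━━━━━━━━━━━┛              
━━━━━━━━━━━━━━━━━━━━━━━━━━┛               


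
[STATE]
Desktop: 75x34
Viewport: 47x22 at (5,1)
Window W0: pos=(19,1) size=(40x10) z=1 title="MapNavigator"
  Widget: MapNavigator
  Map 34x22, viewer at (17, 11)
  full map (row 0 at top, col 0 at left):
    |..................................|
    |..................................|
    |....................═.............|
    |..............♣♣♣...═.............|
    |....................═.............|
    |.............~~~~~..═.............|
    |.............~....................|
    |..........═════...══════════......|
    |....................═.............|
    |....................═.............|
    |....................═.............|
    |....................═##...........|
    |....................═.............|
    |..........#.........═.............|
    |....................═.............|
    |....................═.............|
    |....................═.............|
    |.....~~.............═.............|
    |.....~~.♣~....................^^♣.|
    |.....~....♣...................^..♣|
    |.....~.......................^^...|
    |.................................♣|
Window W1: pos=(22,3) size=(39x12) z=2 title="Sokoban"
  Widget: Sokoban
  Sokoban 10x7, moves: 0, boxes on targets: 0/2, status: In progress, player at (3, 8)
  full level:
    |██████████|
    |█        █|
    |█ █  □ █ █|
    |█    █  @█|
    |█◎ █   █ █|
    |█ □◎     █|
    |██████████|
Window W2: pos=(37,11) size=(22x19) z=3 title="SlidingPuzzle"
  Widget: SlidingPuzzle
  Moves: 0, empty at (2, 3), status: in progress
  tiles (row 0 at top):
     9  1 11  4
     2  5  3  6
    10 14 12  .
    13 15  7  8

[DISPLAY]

              ┏━━━━━━━━━━━━━━━━━━━━━━━━━━━━━━━━
              ┃ MapNavigator                   
              ┠──┏━━━━━━━━━━━━━━━━━━━━━━━━━━━━━
              ┃  ┃ Sokoban                     
              ┃  ┠─────────────────────────────
              ┃  ┃██████████                   
              ┃  ┃█        █                   
              ┃  ┃█ █  □ █ █                   
              ┃  ┃█    █  @█                   
              ┗━━┃█◎ █   █ █                   
                 ┃█ □◎     █    ┏━━━━━━━━━━━━━━
                 ┃██████████    ┃ SlidingPuzzle
                 ┃Moves: 0  0/2 ┠──────────────
                 ┗━━━━━━━━━━━━━━┃┌────┬────┬───
                                ┃│  9 │  1 │ 11
                                ┃├────┼────┼───
                                ┃│  2 │  5 │  3
                                ┃├────┼────┼───
                                ┃│ 10 │ 14 │ 12
                                ┃├────┼────┼───
                                ┃│ 13 │ 15 │  7
                                ┃└────┴────┴───


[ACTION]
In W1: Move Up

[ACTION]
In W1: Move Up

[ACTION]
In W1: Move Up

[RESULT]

              ┏━━━━━━━━━━━━━━━━━━━━━━━━━━━━━━━━
              ┃ MapNavigator                   
              ┠──┏━━━━━━━━━━━━━━━━━━━━━━━━━━━━━
              ┃  ┃ Sokoban                     
              ┃  ┠─────────────────────────────
              ┃  ┃██████████                   
              ┃  ┃█       @█                   
              ┃  ┃█ █  □ █ █                   
              ┃  ┃█    █   █                   
              ┗━━┃█◎ █   █ █                   
                 ┃█ □◎     █    ┏━━━━━━━━━━━━━━
                 ┃██████████    ┃ SlidingPuzzle
                 ┃Moves: 2  0/2 ┠──────────────
                 ┗━━━━━━━━━━━━━━┃┌────┬────┬───
                                ┃│  9 │  1 │ 11
                                ┃├────┼────┼───
                                ┃│  2 │  5 │  3
                                ┃├────┼────┼───
                                ┃│ 10 │ 14 │ 12
                                ┃├────┼────┼───
                                ┃│ 13 │ 15 │  7
                                ┃└────┴────┴───


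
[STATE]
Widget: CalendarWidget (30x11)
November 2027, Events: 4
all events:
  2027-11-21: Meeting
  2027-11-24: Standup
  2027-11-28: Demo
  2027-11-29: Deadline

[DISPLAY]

        November 2027         
Mo Tu We Th Fr Sa Su          
 1  2  3  4  5  6  7          
 8  9 10 11 12 13 14          
15 16 17 18 19 20 21*         
22 23 24* 25 26 27 28*        
29* 30                        
                              
                              
                              
                              


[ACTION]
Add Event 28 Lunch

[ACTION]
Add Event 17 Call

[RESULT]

        November 2027         
Mo Tu We Th Fr Sa Su          
 1  2  3  4  5  6  7          
 8  9 10 11 12 13 14          
15 16 17* 18 19 20 21*        
22 23 24* 25 26 27 28*        
29* 30                        
                              
                              
                              
                              


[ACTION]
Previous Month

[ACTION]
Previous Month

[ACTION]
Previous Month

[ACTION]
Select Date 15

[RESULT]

         August 2027          
Mo Tu We Th Fr Sa Su          
                   1          
 2  3  4  5  6  7  8          
 9 10 11 12 13 14 [15]        
16 17 18 19 20 21 22          
23 24 25 26 27 28 29          
30 31                         
                              
                              
                              


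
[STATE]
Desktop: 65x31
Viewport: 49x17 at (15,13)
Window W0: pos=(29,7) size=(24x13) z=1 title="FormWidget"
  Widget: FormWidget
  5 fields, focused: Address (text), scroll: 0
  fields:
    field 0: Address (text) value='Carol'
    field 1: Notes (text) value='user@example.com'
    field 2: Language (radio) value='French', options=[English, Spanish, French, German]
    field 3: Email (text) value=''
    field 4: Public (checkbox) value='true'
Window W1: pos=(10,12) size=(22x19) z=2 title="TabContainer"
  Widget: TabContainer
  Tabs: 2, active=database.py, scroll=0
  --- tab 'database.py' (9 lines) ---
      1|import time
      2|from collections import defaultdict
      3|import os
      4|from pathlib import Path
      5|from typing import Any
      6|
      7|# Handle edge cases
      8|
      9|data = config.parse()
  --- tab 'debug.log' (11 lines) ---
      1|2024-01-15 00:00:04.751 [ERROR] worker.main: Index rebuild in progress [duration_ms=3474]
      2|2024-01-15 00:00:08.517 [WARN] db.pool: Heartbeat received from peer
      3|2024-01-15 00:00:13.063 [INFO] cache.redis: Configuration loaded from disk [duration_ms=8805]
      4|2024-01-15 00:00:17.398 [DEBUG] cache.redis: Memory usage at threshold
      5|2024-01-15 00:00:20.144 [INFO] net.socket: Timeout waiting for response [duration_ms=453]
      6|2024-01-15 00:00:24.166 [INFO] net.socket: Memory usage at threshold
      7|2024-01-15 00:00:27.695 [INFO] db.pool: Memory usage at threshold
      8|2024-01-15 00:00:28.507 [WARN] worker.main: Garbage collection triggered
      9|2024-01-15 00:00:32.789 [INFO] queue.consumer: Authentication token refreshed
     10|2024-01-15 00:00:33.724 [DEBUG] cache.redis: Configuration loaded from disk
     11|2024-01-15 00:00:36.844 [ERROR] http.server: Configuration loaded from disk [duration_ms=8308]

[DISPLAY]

Container       ┃Email:      [      ]┃           
────────────────┨Public:     [x]     ┃           
abase.py]│ debug┃                    ┃           
────────────────┃                    ┃           
rt time         ┃                    ┃           
 collections imp┃                    ┃           
rt os           ┃━━━━━━━━━━━━━━━━━━━━┛           
 pathlib import ┃                                
 typing import A┃                                
                ┃                                
ndle edge cases ┃                                
                ┃                                
 = config.parse(┃                                
                ┃                                
                ┃                                
                ┃                                
                ┃                                


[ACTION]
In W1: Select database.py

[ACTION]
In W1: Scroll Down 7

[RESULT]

Container       ┃Email:      [      ]┃           
────────────────┨Public:     [x]     ┃           
abase.py]│ debug┃                    ┃           
────────────────┃                    ┃           
                ┃                    ┃           
 = config.parse(┃                    ┃           
                ┃━━━━━━━━━━━━━━━━━━━━┛           
                ┃                                
                ┃                                
                ┃                                
                ┃                                
                ┃                                
                ┃                                
                ┃                                
                ┃                                
                ┃                                
                ┃                                


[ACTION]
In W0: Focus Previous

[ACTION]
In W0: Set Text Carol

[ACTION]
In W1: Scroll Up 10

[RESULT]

Container       ┃Email:      [      ]┃           
────────────────┨Public:     [x]     ┃           
abase.py]│ debug┃                    ┃           
────────────────┃                    ┃           
rt time         ┃                    ┃           
 collections imp┃                    ┃           
rt os           ┃━━━━━━━━━━━━━━━━━━━━┛           
 pathlib import ┃                                
 typing import A┃                                
                ┃                                
ndle edge cases ┃                                
                ┃                                
 = config.parse(┃                                
                ┃                                
                ┃                                
                ┃                                
                ┃                                


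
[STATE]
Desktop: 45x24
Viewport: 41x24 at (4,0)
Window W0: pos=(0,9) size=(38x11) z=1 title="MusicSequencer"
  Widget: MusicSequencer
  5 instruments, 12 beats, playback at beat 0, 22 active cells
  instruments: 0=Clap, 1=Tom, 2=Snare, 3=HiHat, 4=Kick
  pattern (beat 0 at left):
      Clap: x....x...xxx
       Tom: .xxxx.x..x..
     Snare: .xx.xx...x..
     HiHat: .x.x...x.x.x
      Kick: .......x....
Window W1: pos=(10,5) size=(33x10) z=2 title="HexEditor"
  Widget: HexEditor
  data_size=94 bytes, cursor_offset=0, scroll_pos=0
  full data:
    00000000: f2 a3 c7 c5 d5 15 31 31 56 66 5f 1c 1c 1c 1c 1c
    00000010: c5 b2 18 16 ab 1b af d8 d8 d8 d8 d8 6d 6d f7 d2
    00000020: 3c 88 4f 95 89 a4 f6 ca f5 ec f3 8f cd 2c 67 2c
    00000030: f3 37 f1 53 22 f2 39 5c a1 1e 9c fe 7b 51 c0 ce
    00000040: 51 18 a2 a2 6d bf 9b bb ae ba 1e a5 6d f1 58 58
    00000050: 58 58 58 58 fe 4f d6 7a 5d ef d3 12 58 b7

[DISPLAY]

                                         
                                         
                                         
                                         
                                         
      ┏━━━━━━━━━━━━━━━━━━━━━━━━━━━━━━━┓  
      ┃ HexEditor                     ┃  
      ┠───────────────────────────────┨  
      ┃00000000  F2 a3 c7 c5 d5 15 31 ┃  
━━━━━━┃00000010  c5 b2 18 16 ab 1b af ┃  
sicSeq┃00000020  3c 88 4f 95 89 a4 f6 ┃  
──────┃00000030  f3 37 f1 53 22 f2 39 ┃  
   ▼12┃00000040  51 18 a2 a2 6d bf 9b ┃  
lap█··┃00000050  58 58 58 58 fe 4f d6 ┃  
Tom·██┗━━━━━━━━━━━━━━━━━━━━━━━━━━━━━━━┛  
are·██·██···█··                  ┃       
Hat·█·█···█·█·█                  ┃       
ick·······█····                  ┃       
                                 ┃       
━━━━━━━━━━━━━━━━━━━━━━━━━━━━━━━━━┛       
                                         
                                         
                                         
                                         


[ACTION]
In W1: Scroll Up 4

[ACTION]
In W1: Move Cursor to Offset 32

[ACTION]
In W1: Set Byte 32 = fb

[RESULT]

                                         
                                         
                                         
                                         
                                         
      ┏━━━━━━━━━━━━━━━━━━━━━━━━━━━━━━━┓  
      ┃ HexEditor                     ┃  
      ┠───────────────────────────────┨  
      ┃00000000  f2 a3 c7 c5 d5 15 31 ┃  
━━━━━━┃00000010  c5 b2 18 16 ab 1b af ┃  
sicSeq┃00000020  FB 88 4f 95 89 a4 f6 ┃  
──────┃00000030  f3 37 f1 53 22 f2 39 ┃  
   ▼12┃00000040  51 18 a2 a2 6d bf 9b ┃  
lap█··┃00000050  58 58 58 58 fe 4f d6 ┃  
Tom·██┗━━━━━━━━━━━━━━━━━━━━━━━━━━━━━━━┛  
are·██·██···█··                  ┃       
Hat·█·█···█·█·█                  ┃       
ick·······█····                  ┃       
                                 ┃       
━━━━━━━━━━━━━━━━━━━━━━━━━━━━━━━━━┛       
                                         
                                         
                                         
                                         


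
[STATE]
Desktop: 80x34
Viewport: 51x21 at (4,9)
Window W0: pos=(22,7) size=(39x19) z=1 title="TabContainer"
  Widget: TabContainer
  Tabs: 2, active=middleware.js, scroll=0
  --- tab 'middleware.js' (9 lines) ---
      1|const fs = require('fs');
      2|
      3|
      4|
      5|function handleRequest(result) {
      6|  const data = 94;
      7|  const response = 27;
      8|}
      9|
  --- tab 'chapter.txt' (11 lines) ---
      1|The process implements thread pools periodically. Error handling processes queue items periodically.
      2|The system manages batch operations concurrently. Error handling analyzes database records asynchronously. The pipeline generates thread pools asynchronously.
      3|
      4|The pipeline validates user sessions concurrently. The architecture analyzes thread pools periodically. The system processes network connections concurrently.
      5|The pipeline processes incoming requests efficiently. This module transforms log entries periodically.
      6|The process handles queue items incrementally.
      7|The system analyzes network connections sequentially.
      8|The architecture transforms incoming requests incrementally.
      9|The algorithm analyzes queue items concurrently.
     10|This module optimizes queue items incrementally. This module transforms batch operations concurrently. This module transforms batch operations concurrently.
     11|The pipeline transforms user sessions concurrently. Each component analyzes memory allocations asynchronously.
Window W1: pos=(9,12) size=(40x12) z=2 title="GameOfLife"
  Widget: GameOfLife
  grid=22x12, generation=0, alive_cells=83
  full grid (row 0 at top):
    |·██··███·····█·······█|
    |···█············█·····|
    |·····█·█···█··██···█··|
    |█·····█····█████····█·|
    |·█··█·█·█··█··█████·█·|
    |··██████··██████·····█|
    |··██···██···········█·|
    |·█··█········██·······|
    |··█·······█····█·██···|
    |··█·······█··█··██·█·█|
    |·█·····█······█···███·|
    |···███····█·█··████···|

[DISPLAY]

                  ┠────────────────────────────────
                  ┃[middleware.js]│ chapter.txt    
                  ┃────────────────────────────────
     ┏━━━━━━━━━━━━━━━━━━━━━━━━━━━━━━━━━━━━━━┓      
     ┃ GameOfLife                           ┃      
     ┠──────────────────────────────────────┨      
     ┃Gen: 0                                ┃      
     ┃·····█·█···█··██···█··                ┃ult) {
     ┃█·····█····█████····█·                ┃      
     ┃·█··█·█·█··█··█████·█·                ┃      
     ┃··██████··██████·····█                ┃      
     ┃··██···██···········█·                ┃      
     ┃·█··█········██·······                ┃      
     ┃··█·······█····█·██···                ┃      
     ┗━━━━━━━━━━━━━━━━━━━━━━━━━━━━━━━━━━━━━━┛      
                  ┃                                
                  ┗━━━━━━━━━━━━━━━━━━━━━━━━━━━━━━━━
                                                   
                                                   
                                                   
                                                   


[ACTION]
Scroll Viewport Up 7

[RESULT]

                                                   
                                                   
                                                   
                                                   
                                                   
                  ┏━━━━━━━━━━━━━━━━━━━━━━━━━━━━━━━━
                  ┃ TabContainer                   
                  ┠────────────────────────────────
                  ┃[middleware.js]│ chapter.txt    
                  ┃────────────────────────────────
     ┏━━━━━━━━━━━━━━━━━━━━━━━━━━━━━━━━━━━━━━┓      
     ┃ GameOfLife                           ┃      
     ┠──────────────────────────────────────┨      
     ┃Gen: 0                                ┃      
     ┃·····█·█···█··██···█··                ┃ult) {
     ┃█·····█····█████····█·                ┃      
     ┃·█··█·█·█··█··█████·█·                ┃      
     ┃··██████··██████·····█                ┃      
     ┃··██···██···········█·                ┃      
     ┃·█··█········██·······                ┃      
     ┃··█·······█····█·██···                ┃      


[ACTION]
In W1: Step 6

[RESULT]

                                                   
                                                   
                                                   
                                                   
                                                   
                  ┏━━━━━━━━━━━━━━━━━━━━━━━━━━━━━━━━
                  ┃ TabContainer                   
                  ┠────────────────────────────────
                  ┃[middleware.js]│ chapter.txt    
                  ┃────────────────────────────────
     ┏━━━━━━━━━━━━━━━━━━━━━━━━━━━━━━━━━━━━━━┓      
     ┃ GameOfLife                           ┃      
     ┠──────────────────────────────────────┨      
     ┃Gen: 6                                ┃      
     ┃···█··█····██·········                ┃ult) {
     ┃···██··██·····████····                ┃      
     ┃·····██████·······█·██                ┃      
     ┃·······██·····█·····██                ┃      
     ┃·█········█·██····█···                ┃      
     ┃·█··········█···█··█··                ┃      
     ┃█·············█···█···                ┃      


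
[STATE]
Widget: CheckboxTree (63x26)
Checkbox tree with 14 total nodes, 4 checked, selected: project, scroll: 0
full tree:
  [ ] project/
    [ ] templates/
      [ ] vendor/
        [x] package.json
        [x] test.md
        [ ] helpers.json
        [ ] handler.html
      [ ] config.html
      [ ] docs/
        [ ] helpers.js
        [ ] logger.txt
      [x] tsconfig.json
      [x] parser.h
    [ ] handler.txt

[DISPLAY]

>[-] project/                                                  
   [-] templates/                                              
     [-] vendor/                                               
       [x] package.json                                        
       [x] test.md                                             
       [ ] helpers.json                                        
       [ ] handler.html                                        
     [ ] config.html                                           
     [ ] docs/                                                 
       [ ] helpers.js                                          
       [ ] logger.txt                                          
     [x] tsconfig.json                                         
     [x] parser.h                                              
   [ ] handler.txt                                             
                                                               
                                                               
                                                               
                                                               
                                                               
                                                               
                                                               
                                                               
                                                               
                                                               
                                                               
                                                               


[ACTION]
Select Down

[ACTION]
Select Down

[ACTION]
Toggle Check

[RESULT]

 [-] project/                                                  
   [-] templates/                                              
>    [x] vendor/                                               
       [x] package.json                                        
       [x] test.md                                             
       [x] helpers.json                                        
       [x] handler.html                                        
     [ ] config.html                                           
     [ ] docs/                                                 
       [ ] helpers.js                                          
       [ ] logger.txt                                          
     [x] tsconfig.json                                         
     [x] parser.h                                              
   [ ] handler.txt                                             
                                                               
                                                               
                                                               
                                                               
                                                               
                                                               
                                                               
                                                               
                                                               
                                                               
                                                               
                                                               


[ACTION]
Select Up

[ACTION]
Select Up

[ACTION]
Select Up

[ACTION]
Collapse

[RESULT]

>[-] project/                                                  
                                                               
                                                               
                                                               
                                                               
                                                               
                                                               
                                                               
                                                               
                                                               
                                                               
                                                               
                                                               
                                                               
                                                               
                                                               
                                                               
                                                               
                                                               
                                                               
                                                               
                                                               
                                                               
                                                               
                                                               
                                                               


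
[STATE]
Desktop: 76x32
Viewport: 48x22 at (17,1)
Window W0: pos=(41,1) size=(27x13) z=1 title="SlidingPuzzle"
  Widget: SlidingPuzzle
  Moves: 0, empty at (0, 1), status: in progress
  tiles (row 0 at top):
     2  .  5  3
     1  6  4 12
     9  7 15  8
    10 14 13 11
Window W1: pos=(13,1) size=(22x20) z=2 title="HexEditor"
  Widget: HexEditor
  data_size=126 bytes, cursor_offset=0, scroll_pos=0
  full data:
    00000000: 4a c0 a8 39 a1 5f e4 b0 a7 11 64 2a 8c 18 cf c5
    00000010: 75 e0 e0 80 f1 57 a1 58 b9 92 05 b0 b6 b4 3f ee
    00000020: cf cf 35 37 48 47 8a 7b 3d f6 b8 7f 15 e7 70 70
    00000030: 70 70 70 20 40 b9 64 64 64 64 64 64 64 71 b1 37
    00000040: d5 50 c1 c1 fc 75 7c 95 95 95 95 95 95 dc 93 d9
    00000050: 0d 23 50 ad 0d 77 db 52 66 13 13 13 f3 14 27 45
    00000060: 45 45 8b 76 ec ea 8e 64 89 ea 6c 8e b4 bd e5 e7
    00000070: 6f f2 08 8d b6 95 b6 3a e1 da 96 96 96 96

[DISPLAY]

━━━━━━━━━━━━━━━━━┓      ┏━━━━━━━━━━━━━━━━━━━━━━━
xEditor          ┃      ┃ SlidingPuzzle         
─────────────────┨      ┠───────────────────────
00000  4A c0 a8 3┃      ┃┌────┬────┬────┬────┐  
00010  75 e0 e0 8┃      ┃│  2 │    │  5 │  3 │  
00020  cf cf 35 3┃      ┃├────┼────┼────┼────┤  
00030  70 70 70 2┃      ┃│  1 │  6 │  4 │ 12 │  
00040  d5 50 c1 c┃      ┃├────┼────┼────┼────┤  
00050  0d 23 50 a┃      ┃│  9 │  7 │ 15 │  8 │  
00060  45 45 8b 7┃      ┃├────┼────┼────┼────┤  
00070  6f f2 08 8┃      ┃│ 10 │ 14 │ 13 │ 11 │  
                 ┃      ┃└────┴────┴────┴────┘  
                 ┃      ┗━━━━━━━━━━━━━━━━━━━━━━━
                 ┃                              
                 ┃                              
                 ┃                              
                 ┃                              
                 ┃                              
                 ┃                              
━━━━━━━━━━━━━━━━━┛                              
                                                
                                                


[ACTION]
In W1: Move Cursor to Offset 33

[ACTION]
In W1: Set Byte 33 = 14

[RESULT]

━━━━━━━━━━━━━━━━━┓      ┏━━━━━━━━━━━━━━━━━━━━━━━
xEditor          ┃      ┃ SlidingPuzzle         
─────────────────┨      ┠───────────────────────
00000  4a c0 a8 3┃      ┃┌────┬────┬────┬────┐  
00010  75 e0 e0 8┃      ┃│  2 │    │  5 │  3 │  
00020  cf 14 35 3┃      ┃├────┼────┼────┼────┤  
00030  70 70 70 2┃      ┃│  1 │  6 │  4 │ 12 │  
00040  d5 50 c1 c┃      ┃├────┼────┼────┼────┤  
00050  0d 23 50 a┃      ┃│  9 │  7 │ 15 │  8 │  
00060  45 45 8b 7┃      ┃├────┼────┼────┼────┤  
00070  6f f2 08 8┃      ┃│ 10 │ 14 │ 13 │ 11 │  
                 ┃      ┃└────┴────┴────┴────┘  
                 ┃      ┗━━━━━━━━━━━━━━━━━━━━━━━
                 ┃                              
                 ┃                              
                 ┃                              
                 ┃                              
                 ┃                              
                 ┃                              
━━━━━━━━━━━━━━━━━┛                              
                                                
                                                


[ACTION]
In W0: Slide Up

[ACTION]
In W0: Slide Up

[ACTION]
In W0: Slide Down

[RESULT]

━━━━━━━━━━━━━━━━━┓      ┏━━━━━━━━━━━━━━━━━━━━━━━
xEditor          ┃      ┃ SlidingPuzzle         
─────────────────┨      ┠───────────────────────
00000  4a c0 a8 3┃      ┃┌────┬────┬────┬────┐  
00010  75 e0 e0 8┃      ┃│  2 │  6 │  5 │  3 │  
00020  cf 14 35 3┃      ┃├────┼────┼────┼────┤  
00030  70 70 70 2┃      ┃│  1 │    │  4 │ 12 │  
00040  d5 50 c1 c┃      ┃├────┼────┼────┼────┤  
00050  0d 23 50 a┃      ┃│  9 │  7 │ 15 │  8 │  
00060  45 45 8b 7┃      ┃├────┼────┼────┼────┤  
00070  6f f2 08 8┃      ┃│ 10 │ 14 │ 13 │ 11 │  
                 ┃      ┃└────┴────┴────┴────┘  
                 ┃      ┗━━━━━━━━━━━━━━━━━━━━━━━
                 ┃                              
                 ┃                              
                 ┃                              
                 ┃                              
                 ┃                              
                 ┃                              
━━━━━━━━━━━━━━━━━┛                              
                                                
                                                


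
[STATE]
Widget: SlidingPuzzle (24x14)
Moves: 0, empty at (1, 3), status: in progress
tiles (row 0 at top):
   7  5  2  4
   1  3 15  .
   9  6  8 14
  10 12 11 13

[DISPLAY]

┌────┬────┬────┬────┐   
│  7 │  5 │  2 │  4 │   
├────┼────┼────┼────┤   
│  1 │  3 │ 15 │    │   
├────┼────┼────┼────┤   
│  9 │  6 │  8 │ 14 │   
├────┼────┼────┼────┤   
│ 10 │ 12 │ 11 │ 13 │   
└────┴────┴────┴────┘   
Moves: 0                
                        
                        
                        
                        


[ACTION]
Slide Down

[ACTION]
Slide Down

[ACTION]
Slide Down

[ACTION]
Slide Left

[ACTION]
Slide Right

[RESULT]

┌────┬────┬────┬────┐   
│  7 │  5 │    │  2 │   
├────┼────┼────┼────┤   
│  1 │  3 │ 15 │  4 │   
├────┼────┼────┼────┤   
│  9 │  6 │  8 │ 14 │   
├────┼────┼────┼────┤   
│ 10 │ 12 │ 11 │ 13 │   
└────┴────┴────┴────┘   
Moves: 2                
                        
                        
                        
                        
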